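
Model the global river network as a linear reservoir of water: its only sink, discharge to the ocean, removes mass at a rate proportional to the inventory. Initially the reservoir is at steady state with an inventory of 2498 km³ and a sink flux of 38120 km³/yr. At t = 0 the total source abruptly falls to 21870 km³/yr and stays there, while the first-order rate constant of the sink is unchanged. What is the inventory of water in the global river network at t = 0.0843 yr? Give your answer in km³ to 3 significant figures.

τ = M₀/F₀ = 2498/38120 = 0.06553 yr; rate constant k = 1/τ.
New steady state M_∞ = F₁/k = F₁·τ = 21870 × 0.06553 = 1433.1 km³.
M(t) = M_∞ + (M₀ − M_∞)·e^(−t/τ); t/τ = 0.0843/0.06553 = 1.286, so e^(−t/τ) = 0.2763.
M(t) = 1433.1 + 1065 × 0.2763 = 1727.3 km³.

1730 km³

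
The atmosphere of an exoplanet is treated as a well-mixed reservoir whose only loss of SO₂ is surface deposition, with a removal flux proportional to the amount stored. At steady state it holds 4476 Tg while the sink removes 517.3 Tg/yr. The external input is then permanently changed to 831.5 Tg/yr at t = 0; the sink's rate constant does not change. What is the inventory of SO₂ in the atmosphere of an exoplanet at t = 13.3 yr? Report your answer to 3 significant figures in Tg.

τ = M₀/F₀ = 4476/517.3 = 8.653 yr; rate constant k = 1/τ.
New steady state M_∞ = F₁/k = F₁·τ = 831.5 × 8.653 = 7194.7 Tg.
M(t) = M_∞ + (M₀ − M_∞)·e^(−t/τ); t/τ = 13.3/8.653 = 1.537, so e^(−t/τ) = 0.2150.
M(t) = 7194.7 − 2719 × 0.2150 = 6610.1 Tg.

6610 Tg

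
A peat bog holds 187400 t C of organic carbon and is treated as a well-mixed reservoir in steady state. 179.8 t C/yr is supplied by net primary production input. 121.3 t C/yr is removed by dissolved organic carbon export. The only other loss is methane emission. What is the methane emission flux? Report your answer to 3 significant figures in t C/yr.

At steady state ΣF_in = ΣF_out.
ΣF_in = 179.80 t C/yr.
Methane emission flux = ΣF_in − (121.3) = 179.80 − 121.3 = 58.50 t C/yr.

58.5 t C/yr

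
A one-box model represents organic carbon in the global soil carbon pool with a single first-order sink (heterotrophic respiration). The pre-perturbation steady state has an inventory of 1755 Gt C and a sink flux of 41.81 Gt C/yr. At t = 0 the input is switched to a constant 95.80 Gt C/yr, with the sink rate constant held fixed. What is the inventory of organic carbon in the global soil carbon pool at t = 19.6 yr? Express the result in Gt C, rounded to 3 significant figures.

2600 Gt C

τ = M₀/F₀ = 1755/41.81 = 41.98 yr; rate constant k = 1/τ.
New steady state M_∞ = F₁/k = F₁·τ = 95.80 × 41.98 = 4021.3 Gt C.
M(t) = M_∞ + (M₀ − M_∞)·e^(−t/τ); t/τ = 19.6/41.98 = 0.4669, so e^(−t/τ) = 0.6269.
M(t) = 4021.3 − 2266 × 0.6269 = 2600.5 Gt C.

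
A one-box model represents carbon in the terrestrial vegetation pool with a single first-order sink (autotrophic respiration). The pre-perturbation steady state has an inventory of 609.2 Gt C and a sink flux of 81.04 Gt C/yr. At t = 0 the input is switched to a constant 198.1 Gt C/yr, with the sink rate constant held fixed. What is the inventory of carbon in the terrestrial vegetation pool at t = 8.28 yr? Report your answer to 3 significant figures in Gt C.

The sink rate constant is k = F₀/M₀ = 81.04/609.2 = 0.1330 yr⁻¹.
Solving dM/dt = F₁ − kM with M(0) = M₀ gives M(t) = F₁/k + (M₀ − F₁/k)·e^(−kt).
F₁/k = 198.1/0.1330 = 1489.2 Gt C; kt = 0.1330 × 8.28 = 1.101, e^(−kt) = 0.3324.
M(8.28) = 1489.2 + (609.2 − 1489.2) × 0.3324 = 1489.2 − 292.5 = 1196.7 Gt C.

1200 Gt C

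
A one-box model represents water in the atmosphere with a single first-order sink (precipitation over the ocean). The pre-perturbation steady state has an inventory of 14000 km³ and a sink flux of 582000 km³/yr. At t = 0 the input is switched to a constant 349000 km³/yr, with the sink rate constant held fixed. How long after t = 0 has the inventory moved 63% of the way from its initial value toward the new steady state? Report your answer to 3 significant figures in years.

τ = M₀/F₀ = 14000/582000 = 0.02405 yr.
The remaining gap fraction is e^(−t/τ); 63% covered ⇒ e^(−t/τ) = 0.370.
t = −τ ln(0.370) = 0.02405 × 0.9943 = 0.02392 yr.

0.0239 yr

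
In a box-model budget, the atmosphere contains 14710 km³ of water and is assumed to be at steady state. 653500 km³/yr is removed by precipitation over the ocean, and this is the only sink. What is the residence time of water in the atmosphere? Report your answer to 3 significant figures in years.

τ = M / F = 14710 / 653500 = 0.02251 yr.

0.0225 yr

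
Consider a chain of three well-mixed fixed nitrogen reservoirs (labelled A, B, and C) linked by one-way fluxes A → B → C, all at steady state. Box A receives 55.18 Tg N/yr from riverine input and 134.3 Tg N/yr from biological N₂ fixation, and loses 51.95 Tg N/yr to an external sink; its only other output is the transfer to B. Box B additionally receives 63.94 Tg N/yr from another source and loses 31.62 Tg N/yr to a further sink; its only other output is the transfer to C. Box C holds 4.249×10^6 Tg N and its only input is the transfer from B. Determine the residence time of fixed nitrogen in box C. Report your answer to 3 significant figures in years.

25000 yr

Box A: F(A→B) = (55.18 + 134.3) − 51.95 = 137.53 Tg N/yr.
Box B: F(B→C) = (137.53 + 63.94) − 31.62 = 169.85 Tg N/yr.
Box C throughput = its input = 169.85 Tg N/yr; τ = 4.249×10^6 / 169.85 = 25020 yr.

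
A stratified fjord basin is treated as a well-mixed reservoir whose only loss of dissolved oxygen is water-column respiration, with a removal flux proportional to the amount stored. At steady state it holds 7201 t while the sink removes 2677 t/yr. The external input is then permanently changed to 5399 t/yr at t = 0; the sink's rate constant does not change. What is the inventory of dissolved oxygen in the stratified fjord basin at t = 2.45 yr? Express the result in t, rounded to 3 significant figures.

τ = M₀/F₀ = 7201/2677 = 2.690 yr; rate constant k = 1/τ.
New steady state M_∞ = F₁/k = F₁·τ = 5399 × 2.690 = 14523 t.
M(t) = M_∞ + (M₀ − M_∞)·e^(−t/τ); t/τ = 2.45/2.690 = 0.9108, so e^(−t/τ) = 0.4022.
M(t) = 14523 − 7322 × 0.4022 = 11578 t.

11600 t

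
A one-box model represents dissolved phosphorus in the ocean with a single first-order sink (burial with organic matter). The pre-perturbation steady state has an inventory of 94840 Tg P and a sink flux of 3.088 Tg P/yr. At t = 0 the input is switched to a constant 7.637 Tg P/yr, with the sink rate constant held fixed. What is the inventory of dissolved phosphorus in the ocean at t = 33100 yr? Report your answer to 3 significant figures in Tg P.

187000 Tg P

The sink rate constant is k = F₀/M₀ = 3.088/94840 = 3.256×10^-5 yr⁻¹.
Solving dM/dt = F₁ − kM with M(0) = M₀ gives M(t) = F₁/k + (M₀ − F₁/k)·e^(−kt).
F₁/k = 7.637/3.256×10^-5 = 234550 Tg P; kt = 3.256×10^-5 × 33100 = 1.078, e^(−kt) = 0.3404.
M(33100) = 234550 + (94840 − 234550) × 0.3404 = 234550 − 47550 = 187000 Tg P.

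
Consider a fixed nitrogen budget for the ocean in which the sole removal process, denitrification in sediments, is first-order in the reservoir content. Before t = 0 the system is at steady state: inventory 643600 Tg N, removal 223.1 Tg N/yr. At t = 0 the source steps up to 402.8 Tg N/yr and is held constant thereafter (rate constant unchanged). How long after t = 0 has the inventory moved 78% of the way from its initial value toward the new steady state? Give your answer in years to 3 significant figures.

4370 yr

τ = M₀/F₀ = 643600/223.1 = 2885 yr.
The remaining gap fraction is e^(−t/τ); 78% covered ⇒ e^(−t/τ) = 0.220.
t = −τ ln(0.220) = 2885 × 1.514 = 4368 yr.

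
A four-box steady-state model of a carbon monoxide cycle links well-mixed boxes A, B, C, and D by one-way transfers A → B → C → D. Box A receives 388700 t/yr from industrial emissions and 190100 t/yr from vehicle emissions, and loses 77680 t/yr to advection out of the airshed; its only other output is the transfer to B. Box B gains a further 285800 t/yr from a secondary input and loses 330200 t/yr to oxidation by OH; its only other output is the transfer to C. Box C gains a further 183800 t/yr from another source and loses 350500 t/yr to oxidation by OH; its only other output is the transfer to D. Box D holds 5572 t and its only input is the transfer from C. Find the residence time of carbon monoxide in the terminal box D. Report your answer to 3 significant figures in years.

0.0192 yr

Box A: F(A→B) = (388700 + 190100) − 77680 = 501120 t/yr.
Box B: F(B→C) = (501120 + 285800) − 330200 = 456720 t/yr.
Box C: F(C→D) = (456720 + 183800) − 350500 = 290020 t/yr.
Box D throughput = its input = 290020 t/yr; τ = 5572 / 290020 = 0.01921 yr.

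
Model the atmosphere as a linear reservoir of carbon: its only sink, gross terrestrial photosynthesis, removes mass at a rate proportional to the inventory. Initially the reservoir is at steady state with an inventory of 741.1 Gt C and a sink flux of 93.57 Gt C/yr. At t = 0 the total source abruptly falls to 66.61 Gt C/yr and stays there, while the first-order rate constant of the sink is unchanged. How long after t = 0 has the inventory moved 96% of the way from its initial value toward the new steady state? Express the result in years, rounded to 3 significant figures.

τ = M₀/F₀ = 741.1/93.57 = 7.920 yr.
The remaining gap fraction is e^(−t/τ); 96% covered ⇒ e^(−t/τ) = 0.0400.
t = −τ ln(0.0400) = 7.920 × 3.219 = 25.49 yr.

25.5 yr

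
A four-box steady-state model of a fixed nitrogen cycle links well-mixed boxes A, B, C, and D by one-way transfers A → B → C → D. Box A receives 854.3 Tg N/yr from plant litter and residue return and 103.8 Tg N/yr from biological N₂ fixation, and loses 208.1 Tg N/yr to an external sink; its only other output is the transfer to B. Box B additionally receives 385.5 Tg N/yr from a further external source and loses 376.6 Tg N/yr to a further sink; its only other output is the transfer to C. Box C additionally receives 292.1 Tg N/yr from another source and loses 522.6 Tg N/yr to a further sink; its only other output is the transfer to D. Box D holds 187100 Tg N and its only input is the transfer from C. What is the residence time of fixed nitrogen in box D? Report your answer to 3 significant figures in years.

Box A: F(A→B) = (854.3 + 103.8) − 208.1 = 750.00 Tg N/yr.
Box B: F(B→C) = (750.00 + 385.5) − 376.6 = 758.90 Tg N/yr.
Box C: F(C→D) = (758.90 + 292.1) − 522.6 = 528.40 Tg N/yr.
Box D throughput = its input = 528.40 Tg N/yr; τ = 187100 / 528.40 = 354.1 yr.

354 yr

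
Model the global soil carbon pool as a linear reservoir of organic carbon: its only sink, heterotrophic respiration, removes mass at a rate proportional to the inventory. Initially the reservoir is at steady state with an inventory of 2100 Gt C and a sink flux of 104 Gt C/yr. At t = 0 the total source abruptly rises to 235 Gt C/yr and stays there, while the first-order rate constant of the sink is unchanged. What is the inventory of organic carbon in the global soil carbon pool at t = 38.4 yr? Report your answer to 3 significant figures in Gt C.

4350 Gt C

Residence time τ = M₀/F₀ = 20.19 yr. The eventual steady state is M_∞ = M₀·(F₁/F₀) = 2100 × 235/104 = 4745.2 Gt C.
The anomaly ΔM(t) = M(t) − M_∞ decays as ΔM₀·e^(−t/τ) with ΔM₀ = 2100 − 4745.2 = −2645 Gt C.
At t = 38.4 yr, e^(−t/τ) = e^(−1.902) = 0.1493, so ΔM = −395.0 Gt C and M = 4745.2 − 395.0 = 4350.2 Gt C.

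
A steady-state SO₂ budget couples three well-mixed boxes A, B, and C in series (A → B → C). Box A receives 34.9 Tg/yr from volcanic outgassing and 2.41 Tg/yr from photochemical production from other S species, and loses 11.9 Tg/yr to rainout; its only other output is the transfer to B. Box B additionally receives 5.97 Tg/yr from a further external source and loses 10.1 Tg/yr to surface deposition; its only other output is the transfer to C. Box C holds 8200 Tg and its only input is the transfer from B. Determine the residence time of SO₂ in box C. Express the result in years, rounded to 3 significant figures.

Box A: F(A→B) = (34.9 + 2.41) − 11.9 = 25.410 Tg/yr.
Box B: F(B→C) = (25.410 + 5.97) − 10.1 = 21.280 Tg/yr.
Box C throughput = its input = 21.280 Tg/yr; τ = 8200 / 21.280 = 385.3 yr.

385 yr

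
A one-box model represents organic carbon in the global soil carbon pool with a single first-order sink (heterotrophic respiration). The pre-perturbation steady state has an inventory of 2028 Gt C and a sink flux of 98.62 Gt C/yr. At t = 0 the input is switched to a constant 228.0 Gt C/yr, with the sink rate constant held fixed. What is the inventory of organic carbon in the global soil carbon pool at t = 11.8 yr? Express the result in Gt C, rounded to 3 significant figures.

3190 Gt C

The sink rate constant is k = F₀/M₀ = 98.62/2028 = 0.04863 yr⁻¹.
Solving dM/dt = F₁ − kM with M(0) = M₀ gives M(t) = F₁/k + (M₀ − F₁/k)·e^(−kt).
F₁/k = 228.0/0.04863 = 4688.5 Gt C; kt = 0.04863 × 11.8 = 0.5738, e^(−kt) = 0.5634.
M(11.8) = 4688.5 + (2028 − 4688.5) × 0.5634 = 4688.5 − 1499 = 3189.7 Gt C.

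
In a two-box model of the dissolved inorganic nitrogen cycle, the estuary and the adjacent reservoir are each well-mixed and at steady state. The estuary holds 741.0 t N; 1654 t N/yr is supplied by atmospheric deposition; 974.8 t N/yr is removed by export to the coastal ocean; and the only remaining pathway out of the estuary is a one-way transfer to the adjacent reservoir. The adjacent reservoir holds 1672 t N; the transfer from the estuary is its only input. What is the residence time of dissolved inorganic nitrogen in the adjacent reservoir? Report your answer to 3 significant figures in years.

Balance the estuary: ΣF_in = 1654.0 t N/yr.
Transfer to the adjacent reservoir = ΣF_in − (974.8) = 679.20 t N/yr.
At steady state the output of the adjacent reservoir equals its input, 679.20 t N/yr.
τ = M / F = 1672 / 679.20 = 2.462 yr.

2.46 yr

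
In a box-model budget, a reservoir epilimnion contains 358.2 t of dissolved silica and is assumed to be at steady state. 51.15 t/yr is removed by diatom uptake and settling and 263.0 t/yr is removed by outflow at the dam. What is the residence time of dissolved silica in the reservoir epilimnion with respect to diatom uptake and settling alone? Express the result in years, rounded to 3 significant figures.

Residence time with respect to a single sink: τ = M / F_sink.
τ = 358.2 / 51.15 = 7.003 yr.

7.00 yr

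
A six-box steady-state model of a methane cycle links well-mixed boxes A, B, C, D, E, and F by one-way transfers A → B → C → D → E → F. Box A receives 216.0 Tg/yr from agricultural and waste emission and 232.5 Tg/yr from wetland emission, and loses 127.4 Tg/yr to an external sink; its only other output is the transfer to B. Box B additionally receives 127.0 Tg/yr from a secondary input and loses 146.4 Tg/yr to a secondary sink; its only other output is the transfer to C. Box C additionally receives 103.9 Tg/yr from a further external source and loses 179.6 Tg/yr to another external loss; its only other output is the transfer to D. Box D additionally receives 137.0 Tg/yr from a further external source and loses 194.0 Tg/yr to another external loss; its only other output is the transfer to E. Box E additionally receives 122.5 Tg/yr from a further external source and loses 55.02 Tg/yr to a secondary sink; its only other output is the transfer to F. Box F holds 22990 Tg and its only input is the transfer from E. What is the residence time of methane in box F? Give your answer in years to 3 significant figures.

97.2 yr

Box A: F(A→B) = (216.0 + 232.5) − 127.4 = 321.10 Tg/yr.
Box B: F(B→C) = (321.10 + 127.0) − 146.4 = 301.70 Tg/yr.
Box C: F(C→D) = (301.70 + 103.9) − 179.6 = 226.00 Tg/yr.
Box D: F(D→E) = (226.00 + 137.0) − 194.0 = 169.00 Tg/yr.
Box E: F(E→F) = (169.00 + 122.5) − 55.02 = 236.48 Tg/yr.
Box F throughput = its input = 236.48 Tg/yr; τ = 22990 / 236.48 = 97.22 yr.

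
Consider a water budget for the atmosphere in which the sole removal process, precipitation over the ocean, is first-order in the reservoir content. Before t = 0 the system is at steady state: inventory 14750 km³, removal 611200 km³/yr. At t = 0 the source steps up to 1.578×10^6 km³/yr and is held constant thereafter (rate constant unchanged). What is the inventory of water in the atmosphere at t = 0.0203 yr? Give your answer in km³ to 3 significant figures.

The sink rate constant is k = F₀/M₀ = 611200/14750 = 41.44 yr⁻¹.
Solving dM/dt = F₁ − kM with M(0) = M₀ gives M(t) = F₁/k + (M₀ − F₁/k)·e^(−kt).
F₁/k = 1.578×10^6/41.44 = 38082 km³; kt = 41.44 × 0.0203 = 0.8412, e^(−kt) = 0.4312.
M(0.0203) = 38082 + (14750 − 38082) × 0.4312 = 38082 − 10060 = 28021 km³.

28000 km³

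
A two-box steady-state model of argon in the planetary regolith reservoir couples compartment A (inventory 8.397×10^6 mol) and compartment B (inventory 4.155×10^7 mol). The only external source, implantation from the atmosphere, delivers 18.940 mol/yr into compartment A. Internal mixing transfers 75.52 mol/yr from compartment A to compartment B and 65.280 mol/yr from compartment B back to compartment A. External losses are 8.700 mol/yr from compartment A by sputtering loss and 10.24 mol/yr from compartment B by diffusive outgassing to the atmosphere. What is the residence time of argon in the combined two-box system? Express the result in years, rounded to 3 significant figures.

2.64×10^6 yr

Treat the two boxes together as one reservoir: the mixing fluxes between them are internal recycling, so τ = ΣM / Σ(external losses).
M_total = 8.397×10^6 + 4.155×10^7 = 4.9947×10^7 mol.
ΣF_external_out = 8.700 + 10.24 = 18.940 mol/yr.
τ = M_total / ΣF_ext = 4.9947×10^7 / 18.940 = 2.637×10^6 yr.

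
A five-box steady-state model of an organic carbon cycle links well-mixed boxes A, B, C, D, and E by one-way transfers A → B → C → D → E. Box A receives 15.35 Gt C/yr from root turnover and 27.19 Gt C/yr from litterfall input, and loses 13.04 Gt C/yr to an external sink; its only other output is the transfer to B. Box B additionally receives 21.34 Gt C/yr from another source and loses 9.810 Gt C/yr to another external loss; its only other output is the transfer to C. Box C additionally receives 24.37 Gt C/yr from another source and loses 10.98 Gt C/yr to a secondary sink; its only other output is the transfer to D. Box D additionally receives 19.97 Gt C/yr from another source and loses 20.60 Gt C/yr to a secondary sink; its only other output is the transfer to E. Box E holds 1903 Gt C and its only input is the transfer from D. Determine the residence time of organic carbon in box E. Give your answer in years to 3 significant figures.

35.4 yr

Box A: F(A→B) = (15.35 + 27.19) − 13.04 = 29.500 Gt C/yr.
Box B: F(B→C) = (29.500 + 21.34) − 9.810 = 41.030 Gt C/yr.
Box C: F(C→D) = (41.030 + 24.37) − 10.98 = 54.420 Gt C/yr.
Box D: F(D→E) = (54.420 + 19.97) − 20.60 = 53.790 Gt C/yr.
Box E throughput = its input = 53.790 Gt C/yr; τ = 1903 / 53.790 = 35.38 yr.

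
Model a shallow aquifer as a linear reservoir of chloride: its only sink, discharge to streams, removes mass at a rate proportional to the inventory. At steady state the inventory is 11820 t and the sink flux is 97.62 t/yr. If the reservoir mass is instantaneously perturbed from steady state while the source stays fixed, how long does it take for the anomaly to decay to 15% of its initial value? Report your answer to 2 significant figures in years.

For a linear reservoir the anomaly decays as exp(−t/τ) with τ = M/F = 11820/97.62 = 121.1 yr.
exp(−t/τ) = 0.15 ⇒ t = −τ ln(0.15) = 121.1 × 1.897 = 229.7 yr.

230 yr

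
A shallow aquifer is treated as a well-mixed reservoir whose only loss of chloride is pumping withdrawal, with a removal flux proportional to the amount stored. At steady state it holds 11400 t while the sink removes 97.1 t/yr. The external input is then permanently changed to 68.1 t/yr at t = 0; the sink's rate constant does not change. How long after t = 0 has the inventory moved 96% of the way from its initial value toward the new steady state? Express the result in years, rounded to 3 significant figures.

378 yr

τ = M₀/F₀ = 11400/97.1 = 117.4 yr.
The remaining gap fraction is e^(−t/τ); 96% covered ⇒ e^(−t/τ) = 0.0400.
t = −τ ln(0.0400) = 117.4 × 3.219 = 377.9 yr.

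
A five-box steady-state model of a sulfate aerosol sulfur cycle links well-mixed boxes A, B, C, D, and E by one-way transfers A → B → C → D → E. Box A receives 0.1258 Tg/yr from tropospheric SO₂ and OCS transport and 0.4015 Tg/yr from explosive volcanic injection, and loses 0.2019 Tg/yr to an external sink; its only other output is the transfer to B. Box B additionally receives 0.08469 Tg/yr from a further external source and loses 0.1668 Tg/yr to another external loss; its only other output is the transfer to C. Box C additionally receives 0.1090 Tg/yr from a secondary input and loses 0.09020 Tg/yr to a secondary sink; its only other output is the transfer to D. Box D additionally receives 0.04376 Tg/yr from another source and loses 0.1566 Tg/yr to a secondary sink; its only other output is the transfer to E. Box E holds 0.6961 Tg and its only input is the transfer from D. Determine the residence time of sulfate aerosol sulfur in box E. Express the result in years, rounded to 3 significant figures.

Box A: F(A→B) = (0.1258 + 0.4015) − 0.2019 = 0.32540 Tg/yr.
Box B: F(B→C) = (0.32540 + 0.08469) − 0.1668 = 0.24329 Tg/yr.
Box C: F(C→D) = (0.24329 + 0.1090) − 0.09020 = 0.26209 Tg/yr.
Box D: F(D→E) = (0.26209 + 0.04376) − 0.1566 = 0.14925 Tg/yr.
Box E throughput = its input = 0.14925 Tg/yr; τ = 0.6961 / 0.14925 = 4.664 yr.

4.66 yr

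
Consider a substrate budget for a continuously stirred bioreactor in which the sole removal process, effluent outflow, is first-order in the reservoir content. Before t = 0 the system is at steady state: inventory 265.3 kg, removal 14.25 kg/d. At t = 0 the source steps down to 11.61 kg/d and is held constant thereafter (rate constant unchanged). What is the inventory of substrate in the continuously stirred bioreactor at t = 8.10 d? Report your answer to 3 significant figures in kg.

248 kg

The sink rate constant is k = F₀/M₀ = 14.25/265.3 = 0.05371 d⁻¹.
Solving dM/dt = F₁ − kM with M(0) = M₀ gives M(t) = F₁/k + (M₀ − F₁/k)·e^(−kt).
F₁/k = 11.61/0.05371 = 216.15 kg; kt = 0.05371 × 8.10 = 0.4351, e^(−kt) = 0.6472.
M(8.10) = 216.15 + (265.3 − 216.15) × 0.6472 = 216.15 + 31.81 = 247.96 kg.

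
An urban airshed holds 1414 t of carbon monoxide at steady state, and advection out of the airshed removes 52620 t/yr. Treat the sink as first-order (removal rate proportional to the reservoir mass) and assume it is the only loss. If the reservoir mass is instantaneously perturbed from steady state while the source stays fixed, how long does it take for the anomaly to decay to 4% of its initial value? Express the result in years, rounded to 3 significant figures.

0.0865 yr

For a linear reservoir the anomaly decays as exp(−t/τ) with τ = M/F = 1414/52620 = 0.02687 yr.
exp(−t/τ) = 0.04 ⇒ t = −τ ln(0.04) = 0.02687 × 3.219 = 0.08650 yr.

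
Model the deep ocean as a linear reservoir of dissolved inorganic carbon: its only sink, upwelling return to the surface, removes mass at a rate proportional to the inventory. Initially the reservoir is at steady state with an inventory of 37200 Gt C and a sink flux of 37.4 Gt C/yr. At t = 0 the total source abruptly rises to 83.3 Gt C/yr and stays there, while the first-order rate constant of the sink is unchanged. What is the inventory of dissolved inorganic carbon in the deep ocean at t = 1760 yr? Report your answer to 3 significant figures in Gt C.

The sink rate constant is k = F₀/M₀ = 37.4/37200 = 0.001005 yr⁻¹.
Solving dM/dt = F₁ − kM with M(0) = M₀ gives M(t) = F₁/k + (M₀ − F₁/k)·e^(−kt).
F₁/k = 83.3/0.001005 = 82855 Gt C; kt = 0.001005 × 1760 = 1.769, e^(−kt) = 0.1704.
M(1760) = 82855 + (37200 − 82855) × 0.1704 = 82855 − 7781 = 75074 Gt C.

75100 Gt C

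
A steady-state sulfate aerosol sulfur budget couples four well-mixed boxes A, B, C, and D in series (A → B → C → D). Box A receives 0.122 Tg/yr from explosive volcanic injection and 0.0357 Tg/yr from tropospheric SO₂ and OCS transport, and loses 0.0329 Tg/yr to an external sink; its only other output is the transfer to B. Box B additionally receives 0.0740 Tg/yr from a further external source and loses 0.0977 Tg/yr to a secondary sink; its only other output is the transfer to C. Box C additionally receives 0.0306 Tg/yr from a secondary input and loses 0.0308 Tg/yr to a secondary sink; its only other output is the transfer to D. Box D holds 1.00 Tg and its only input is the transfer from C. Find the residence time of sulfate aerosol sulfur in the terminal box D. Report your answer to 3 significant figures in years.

9.91 yr

Box A: F(A→B) = (0.122 + 0.0357) − 0.0329 = 0.12480 Tg/yr.
Box B: F(B→C) = (0.12480 + 0.0740) − 0.0977 = 0.10110 Tg/yr.
Box C: F(C→D) = (0.10110 + 0.0306) − 0.0308 = 0.10090 Tg/yr.
Box D throughput = its input = 0.10090 Tg/yr; τ = 1.00 / 0.10090 = 9.911 yr.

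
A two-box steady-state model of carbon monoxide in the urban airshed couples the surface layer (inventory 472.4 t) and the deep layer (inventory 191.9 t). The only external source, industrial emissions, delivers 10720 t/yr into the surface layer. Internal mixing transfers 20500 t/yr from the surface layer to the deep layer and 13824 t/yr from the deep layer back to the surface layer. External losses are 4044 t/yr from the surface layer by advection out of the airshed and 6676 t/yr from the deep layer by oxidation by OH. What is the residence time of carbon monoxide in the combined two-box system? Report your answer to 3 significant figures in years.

Residence time in the combined system uses the total inventory and the total *external* removal — internal exchanges between the two boxes cancel.
M_total = 472.4 + 191.9 = 664.30 t.
ΣF_external_out = 4044 + 6676 = 10720 t/yr.
τ = M_total / ΣF_ext = 664.30 / 10720 = 0.06197 yr.

0.0620 yr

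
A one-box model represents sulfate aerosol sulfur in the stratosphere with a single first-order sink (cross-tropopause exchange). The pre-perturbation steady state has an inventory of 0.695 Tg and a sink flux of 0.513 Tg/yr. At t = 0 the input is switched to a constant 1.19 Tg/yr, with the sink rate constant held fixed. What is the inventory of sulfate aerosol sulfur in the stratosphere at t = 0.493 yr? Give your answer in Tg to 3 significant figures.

The sink rate constant is k = F₀/M₀ = 0.513/0.695 = 0.7381 yr⁻¹.
Solving dM/dt = F₁ − kM with M(0) = M₀ gives M(t) = F₁/k + (M₀ − F₁/k)·e^(−kt).
F₁/k = 1.19/0.7381 = 1.6122 Tg; kt = 0.7381 × 0.493 = 0.3639, e^(−kt) = 0.6950.
M(0.493) = 1.6122 + (0.695 − 1.6122) × 0.6950 = 1.6122 − 0.6374 = 0.97478 Tg.

0.975 Tg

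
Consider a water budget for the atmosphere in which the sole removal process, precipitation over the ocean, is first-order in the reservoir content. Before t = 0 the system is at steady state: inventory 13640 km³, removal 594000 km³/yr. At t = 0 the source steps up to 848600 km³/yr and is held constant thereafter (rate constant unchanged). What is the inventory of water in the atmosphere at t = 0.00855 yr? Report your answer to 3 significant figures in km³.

The sink rate constant is k = F₀/M₀ = 594000/13640 = 43.55 yr⁻¹.
Solving dM/dt = F₁ − kM with M(0) = M₀ gives M(t) = F₁/k + (M₀ − F₁/k)·e^(−kt).
F₁/k = 848600/43.55 = 19486 km³; kt = 43.55 × 0.00855 = 0.3723, e^(−kt) = 0.6891.
M(0.00855) = 19486 + (13640 − 19486) × 0.6891 = 19486 − 4029 = 15458 km³.

15500 km³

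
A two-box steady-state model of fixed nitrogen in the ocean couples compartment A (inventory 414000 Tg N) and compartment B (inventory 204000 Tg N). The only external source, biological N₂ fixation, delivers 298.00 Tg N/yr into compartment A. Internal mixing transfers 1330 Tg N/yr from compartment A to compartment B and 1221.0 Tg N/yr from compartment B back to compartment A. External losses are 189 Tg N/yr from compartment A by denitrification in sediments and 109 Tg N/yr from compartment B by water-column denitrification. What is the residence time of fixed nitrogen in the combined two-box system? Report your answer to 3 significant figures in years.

2070 yr

Residence time in the combined system uses the total inventory and the total *external* removal — internal exchanges between the two boxes cancel.
M_total = 414000 + 204000 = 618000 Tg N.
ΣF_external_out = 189 + 109 = 298.00 Tg N/yr.
τ = M_total / ΣF_ext = 618000 / 298.00 = 2074 yr.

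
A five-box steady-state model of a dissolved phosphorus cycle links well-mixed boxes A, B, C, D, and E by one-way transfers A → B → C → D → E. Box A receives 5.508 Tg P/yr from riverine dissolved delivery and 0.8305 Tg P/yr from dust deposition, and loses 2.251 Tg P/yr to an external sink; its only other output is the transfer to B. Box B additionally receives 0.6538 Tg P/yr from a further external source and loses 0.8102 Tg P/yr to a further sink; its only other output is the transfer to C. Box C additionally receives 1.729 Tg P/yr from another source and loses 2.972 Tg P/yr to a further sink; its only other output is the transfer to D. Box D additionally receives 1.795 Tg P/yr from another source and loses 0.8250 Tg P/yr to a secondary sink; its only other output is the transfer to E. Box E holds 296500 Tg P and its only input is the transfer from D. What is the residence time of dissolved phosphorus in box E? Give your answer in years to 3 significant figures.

81100 yr

Box A: F(A→B) = (5.508 + 0.8305) − 2.251 = 4.0875 Tg P/yr.
Box B: F(B→C) = (4.0875 + 0.6538) − 0.8102 = 3.9311 Tg P/yr.
Box C: F(C→D) = (3.9311 + 1.729) − 2.972 = 2.6881 Tg P/yr.
Box D: F(D→E) = (2.6881 + 1.795) − 0.8250 = 3.6581 Tg P/yr.
Box E throughput = its input = 3.6581 Tg P/yr; τ = 296500 / 3.6581 = 81050 yr.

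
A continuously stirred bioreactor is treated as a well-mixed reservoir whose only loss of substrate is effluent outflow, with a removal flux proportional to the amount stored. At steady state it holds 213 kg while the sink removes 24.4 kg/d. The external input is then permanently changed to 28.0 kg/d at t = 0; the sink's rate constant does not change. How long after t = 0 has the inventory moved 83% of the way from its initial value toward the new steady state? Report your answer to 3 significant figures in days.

τ = M₀/F₀ = 213/24.4 = 8.730 d.
The remaining gap fraction is e^(−t/τ); 83% covered ⇒ e^(−t/τ) = 0.170.
t = −τ ln(0.170) = 8.730 × 1.772 = 15.47 d.

15.5 d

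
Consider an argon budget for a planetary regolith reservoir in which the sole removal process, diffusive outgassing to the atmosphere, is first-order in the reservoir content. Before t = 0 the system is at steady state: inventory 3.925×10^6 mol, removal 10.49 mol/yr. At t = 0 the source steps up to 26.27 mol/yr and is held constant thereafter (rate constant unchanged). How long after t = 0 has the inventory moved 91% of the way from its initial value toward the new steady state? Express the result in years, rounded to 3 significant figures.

901000 yr

τ = M₀/F₀ = 3.925×10^6/10.49 = 374200 yr.
The remaining gap fraction is e^(−t/τ); 91% covered ⇒ e^(−t/τ) = 0.0900.
t = −τ ln(0.0900) = 374200 × 2.408 = 901000 yr.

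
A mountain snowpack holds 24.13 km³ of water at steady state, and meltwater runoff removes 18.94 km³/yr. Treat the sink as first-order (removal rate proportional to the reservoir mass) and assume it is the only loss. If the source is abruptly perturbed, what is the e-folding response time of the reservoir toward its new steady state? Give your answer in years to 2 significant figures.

For a linear reservoir the response time equals the residence time τ = M/F.
τ = 24.13 / 18.94 = 1.274 yr.

1.3 yr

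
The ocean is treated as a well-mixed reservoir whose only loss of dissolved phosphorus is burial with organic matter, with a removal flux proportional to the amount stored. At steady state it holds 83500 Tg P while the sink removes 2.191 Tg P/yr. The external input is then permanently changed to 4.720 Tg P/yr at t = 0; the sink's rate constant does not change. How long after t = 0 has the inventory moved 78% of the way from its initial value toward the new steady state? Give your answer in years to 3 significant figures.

57700 yr

τ = M₀/F₀ = 83500/2.191 = 38110 yr.
The remaining gap fraction is e^(−t/τ); 78% covered ⇒ e^(−t/τ) = 0.220.
t = −τ ln(0.220) = 38110 × 1.514 = 57700 yr.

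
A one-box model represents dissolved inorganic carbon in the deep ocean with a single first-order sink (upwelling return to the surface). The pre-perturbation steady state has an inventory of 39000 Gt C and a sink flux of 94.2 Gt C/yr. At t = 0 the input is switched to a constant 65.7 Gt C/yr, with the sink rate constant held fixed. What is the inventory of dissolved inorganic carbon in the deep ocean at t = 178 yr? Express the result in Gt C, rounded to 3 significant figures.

34900 Gt C

The sink rate constant is k = F₀/M₀ = 94.2/39000 = 0.002415 yr⁻¹.
Solving dM/dt = F₁ − kM with M(0) = M₀ gives M(t) = F₁/k + (M₀ − F₁/k)·e^(−kt).
F₁/k = 65.7/0.002415 = 27201 Gt C; kt = 0.002415 × 178 = 0.4299, e^(−kt) = 0.6505.
M(178) = 27201 + (39000 − 27201) × 0.6505 = 27201 + 7676 = 34877 Gt C.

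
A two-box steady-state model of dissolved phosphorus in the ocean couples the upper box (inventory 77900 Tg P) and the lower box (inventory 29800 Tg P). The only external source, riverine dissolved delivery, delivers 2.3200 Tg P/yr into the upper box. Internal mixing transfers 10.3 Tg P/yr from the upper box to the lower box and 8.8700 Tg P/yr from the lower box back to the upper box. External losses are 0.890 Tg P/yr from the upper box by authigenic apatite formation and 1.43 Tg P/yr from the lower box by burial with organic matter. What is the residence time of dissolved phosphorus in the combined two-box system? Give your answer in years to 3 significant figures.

46400 yr

For the system as a whole, the A↔B exchange is internal and contributes nothing to the throughput; only the external sinks remove mass.
M_total = 77900 + 29800 = 107700 Tg P.
ΣF_external_out = 0.890 + 1.43 = 2.3200 Tg P/yr.
τ = M_total / ΣF_ext = 107700 / 2.3200 = 46420 yr.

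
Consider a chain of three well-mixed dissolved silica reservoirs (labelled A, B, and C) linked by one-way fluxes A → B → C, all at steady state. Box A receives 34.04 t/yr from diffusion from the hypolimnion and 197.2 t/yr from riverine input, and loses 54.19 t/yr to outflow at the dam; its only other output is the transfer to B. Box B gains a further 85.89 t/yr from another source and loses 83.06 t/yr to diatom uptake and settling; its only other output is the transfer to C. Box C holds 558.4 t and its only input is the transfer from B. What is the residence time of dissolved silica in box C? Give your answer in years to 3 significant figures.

3.10 yr

Box A: F(A→B) = (34.04 + 197.2) − 54.19 = 177.05 t/yr.
Box B: F(B→C) = (177.05 + 85.89) − 83.06 = 179.88 t/yr.
Box C throughput = its input = 179.88 t/yr; τ = 558.4 / 179.88 = 3.104 yr.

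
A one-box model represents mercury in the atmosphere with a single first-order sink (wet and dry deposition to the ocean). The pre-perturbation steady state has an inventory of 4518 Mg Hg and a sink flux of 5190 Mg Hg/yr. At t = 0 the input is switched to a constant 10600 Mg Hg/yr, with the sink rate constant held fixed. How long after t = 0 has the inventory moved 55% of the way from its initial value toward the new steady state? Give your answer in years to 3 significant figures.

τ = M₀/F₀ = 4518/5190 = 0.8705 yr.
The remaining gap fraction is e^(−t/τ); 55% covered ⇒ e^(−t/τ) = 0.450.
t = −τ ln(0.450) = 0.8705 × 0.7985 = 0.6951 yr.

0.695 yr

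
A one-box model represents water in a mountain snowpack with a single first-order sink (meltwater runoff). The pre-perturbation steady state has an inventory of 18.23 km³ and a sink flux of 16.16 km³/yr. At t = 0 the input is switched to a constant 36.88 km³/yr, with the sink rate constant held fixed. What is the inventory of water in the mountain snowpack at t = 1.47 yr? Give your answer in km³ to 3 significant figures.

35.3 km³

Residence time τ = M₀/F₀ = 1.128 yr. The eventual steady state is M_∞ = M₀·(F₁/F₀) = 18.23 × 36.88/16.16 = 41.604 km³.
The anomaly ΔM(t) = M(t) − M_∞ decays as ΔM₀·e^(−t/τ) with ΔM₀ = 18.23 − 41.604 = −23.37 km³.
At t = 1.47 yr, e^(−t/τ) = e^(−1.303) = 0.2717, so ΔM = −6.351 km³ and M = 41.604 − 6.351 = 35.254 km³.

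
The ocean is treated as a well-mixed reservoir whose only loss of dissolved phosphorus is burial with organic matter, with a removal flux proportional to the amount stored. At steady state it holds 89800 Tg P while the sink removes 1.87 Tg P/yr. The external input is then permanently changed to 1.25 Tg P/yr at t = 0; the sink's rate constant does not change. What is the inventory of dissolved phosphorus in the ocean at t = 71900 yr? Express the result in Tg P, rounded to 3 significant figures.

The sink rate constant is k = F₀/M₀ = 1.87/89800 = 2.082×10^-5 yr⁻¹.
Solving dM/dt = F₁ − kM with M(0) = M₀ gives M(t) = F₁/k + (M₀ − F₁/k)·e^(−kt).
F₁/k = 1.25/2.082×10^-5 = 60027 Tg P; kt = 2.082×10^-5 × 71900 = 1.497, e^(−kt) = 0.2237.
M(71900) = 60027 + (89800 − 60027) × 0.2237 = 60027 + 6662 = 66688 Tg P.

66700 Tg P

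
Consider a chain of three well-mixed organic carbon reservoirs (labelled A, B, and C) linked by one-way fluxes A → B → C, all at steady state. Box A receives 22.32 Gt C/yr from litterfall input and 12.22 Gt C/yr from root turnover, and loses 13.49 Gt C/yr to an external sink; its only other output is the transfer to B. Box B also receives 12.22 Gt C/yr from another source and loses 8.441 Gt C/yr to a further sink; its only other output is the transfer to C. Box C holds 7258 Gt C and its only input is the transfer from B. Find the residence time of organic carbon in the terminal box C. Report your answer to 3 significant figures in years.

292 yr

Box A: F(A→B) = (22.32 + 12.22) − 13.49 = 21.050 Gt C/yr.
Box B: F(B→C) = (21.050 + 12.22) − 8.441 = 24.829 Gt C/yr.
Box C throughput = its input = 24.829 Gt C/yr; τ = 7258 / 24.829 = 292.3 yr.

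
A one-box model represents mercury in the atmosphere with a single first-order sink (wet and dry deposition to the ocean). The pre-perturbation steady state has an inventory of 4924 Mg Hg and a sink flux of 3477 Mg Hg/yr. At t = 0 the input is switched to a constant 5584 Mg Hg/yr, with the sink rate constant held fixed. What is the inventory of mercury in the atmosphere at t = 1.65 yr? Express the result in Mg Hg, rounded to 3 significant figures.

Residence time τ = M₀/F₀ = 1.416 yr. The eventual steady state is M_∞ = M₀·(F₁/F₀) = 4924 × 5584/3477 = 7907.9 Mg Hg.
The anomaly ΔM(t) = M(t) − M_∞ decays as ΔM₀·e^(−t/τ) with ΔM₀ = 4924 − 7907.9 = −2984 Mg Hg.
At t = 1.65 yr, e^(−t/τ) = e^(−1.165) = 0.3119, so ΔM = −930.6 Mg Hg and M = 7907.9 − 930.6 = 6977.2 Mg Hg.

6980 Mg Hg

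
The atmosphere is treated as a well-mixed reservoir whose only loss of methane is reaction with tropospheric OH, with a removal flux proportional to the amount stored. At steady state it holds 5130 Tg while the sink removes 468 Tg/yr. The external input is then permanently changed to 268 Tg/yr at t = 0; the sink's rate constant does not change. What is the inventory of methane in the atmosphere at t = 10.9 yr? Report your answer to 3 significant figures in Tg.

τ = M₀/F₀ = 5130/468 = 10.96 yr; rate constant k = 1/τ.
New steady state M_∞ = F₁/k = F₁·τ = 268 × 10.96 = 2937.7 Tg.
M(t) = M_∞ + (M₀ − M_∞)·e^(−t/τ); t/τ = 10.9/10.96 = 0.9944, so e^(−t/τ) = 0.3700.
M(t) = 2937.7 + 2192 × 0.3700 = 3748.7 Tg.

3750 Tg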